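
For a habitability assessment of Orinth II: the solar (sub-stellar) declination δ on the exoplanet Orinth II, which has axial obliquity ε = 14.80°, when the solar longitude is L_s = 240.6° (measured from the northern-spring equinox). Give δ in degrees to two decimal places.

sin δ = sin ε · sin L_s = sin 14.80° × sin 240.6° = -0.222548.
δ = arcsin(-0.222548) = -12.86°.

δ = -12.86°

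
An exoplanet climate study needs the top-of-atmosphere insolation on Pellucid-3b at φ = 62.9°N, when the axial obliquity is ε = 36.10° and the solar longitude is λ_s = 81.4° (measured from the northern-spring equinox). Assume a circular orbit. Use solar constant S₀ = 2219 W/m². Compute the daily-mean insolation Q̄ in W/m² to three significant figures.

Q̄ ≈ 1.15e+03 W/m²

Solar declination: sin δ = sin ε · sin λ_s = sin 36.10° × sin 81.4° = 0.58257, so δ = +35.632°.
cos H₀ = −tan(+62.9°) tan(+35.632°) = -1.4007 ≤ −1 ⇒ polar day, H₀ = π.
Bracket: H₀ sin φ sin δ + cos φ cos δ sin H₀ = 3.1416×0.89021×0.58257 + 0.45554×0.81278×0.00000 = 1.629264 + 0.000000 = 1.629264.
Q̄ = (S₀/π) × [bracket] = (2219/π) × 1.629264 = 1151 W/m².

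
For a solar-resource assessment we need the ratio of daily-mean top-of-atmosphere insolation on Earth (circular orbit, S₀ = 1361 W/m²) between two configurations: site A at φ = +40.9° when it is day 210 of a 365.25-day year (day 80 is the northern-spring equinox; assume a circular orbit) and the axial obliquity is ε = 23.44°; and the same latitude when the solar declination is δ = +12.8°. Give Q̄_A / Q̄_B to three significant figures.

Q̄_A / Q̄_B ≈ 1.09

— Configuration A (φ=+40.9°):
Solar longitude: λ_s = 360° × (210 − 80)/365.25 = 128.131°.
sin δ = sin 23.44° × sin 128.131° = 0.31290, so δ = +18.234°.
cos H₀ = −tan(+40.9°) tan(+18.234°) = -0.2854, H₀ = 1.8602 rad.
Bracket: H₀ sin φ sin δ + cos φ cos δ sin H₀ = 1.8602×0.65474×0.31290 + 0.75585×0.94979×0.95842 = 0.381096 + 0.688049 = 1.069145.
Q̄ = (S₀/π) × [bracket] = (1361/π) × 1.069145 = 463.17 W/m².
— Configuration B (φ=+40.9°):
cos H₀ = −tan(+40.9°) tan(+12.800°) = -0.1968, H₀ = 1.7689 rad.
Bracket: H₀ sin φ sin δ + cos φ cos δ sin H₀ = 1.7689×0.65474×0.22155 + 0.75585×0.97515×0.98044 = 0.256592 + 0.722650 = 0.979242.
Q̄ = (S₀/π) × [bracket] = (1361/π) × 0.979242 = 424.23 W/m².
Ratio Q̄_A / Q̄_B = 463.17 / 424.23 = 1.092.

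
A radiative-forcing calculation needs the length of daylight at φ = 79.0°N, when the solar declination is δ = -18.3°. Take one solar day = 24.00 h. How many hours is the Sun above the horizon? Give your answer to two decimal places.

0.00 h

cos H₀ = −tan φ · tan δ = 1.7014 ≥ 1, so the Sun never rises (polar night) and H₀ = 0.
Daylight = 2H₀/(2π) × 24.00 h = (0.0000/π) × 24.00 = 0.00 h.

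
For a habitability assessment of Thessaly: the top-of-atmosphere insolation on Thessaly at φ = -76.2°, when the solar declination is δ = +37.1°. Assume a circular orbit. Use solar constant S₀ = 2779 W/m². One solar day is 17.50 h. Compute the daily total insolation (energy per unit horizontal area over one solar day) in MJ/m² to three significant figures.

cos H₀ = −tan(-76.2°) tan(+37.100°) = 3.0791 ≥ 1 ⇒ polar night, H₀ = 0 and Q̄ = 0.
Daily total = Q̄ × 17.50 h × 3600 s/h = 0.00 MJ/m².

0.00 MJ/m²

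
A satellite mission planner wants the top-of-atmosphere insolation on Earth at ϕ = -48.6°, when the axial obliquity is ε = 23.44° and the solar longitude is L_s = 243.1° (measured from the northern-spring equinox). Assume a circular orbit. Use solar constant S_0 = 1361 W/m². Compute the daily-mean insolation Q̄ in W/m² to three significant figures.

Solar declination: sin δ = sin ε · sin L_s = sin 23.44° × sin 243.1° = -0.35475, so δ = -20.778°.
cos h₀ = −tan(-48.6°) tan(-20.778°) = -0.4304, h₀ = 2.0157 rad.
Bracket: h₀ sin ϕ sin δ + cos ϕ cos δ sin h₀ = 2.0157×-0.75011×-0.35475 + 0.66131×0.93496×0.90265 = 0.536381 + 0.558107 = 1.094488.
Q̄ = (S_0/π) × [bracket] = (1361/π) × 1.094488 = 474.2 W/m².

Q̄ ≈ 474 W/m²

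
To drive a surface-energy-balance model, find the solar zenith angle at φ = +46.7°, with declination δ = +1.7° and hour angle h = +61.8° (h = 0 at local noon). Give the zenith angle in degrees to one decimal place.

θ_z = 69.8°

cos θ_z = sin φ sin δ + cos φ cos δ cos h = 0.021590 + 0.323941 = 0.345531.
θ_z = arccos(0.345531) = 69.8°.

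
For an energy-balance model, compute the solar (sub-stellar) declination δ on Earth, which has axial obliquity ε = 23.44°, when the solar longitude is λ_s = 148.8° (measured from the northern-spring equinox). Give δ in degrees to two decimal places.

sin δ = sin ε · sin λ_s = sin 23.44° × sin 148.8° = 0.206065.
δ = arcsin(0.206065) = +11.89°.

δ = +11.89°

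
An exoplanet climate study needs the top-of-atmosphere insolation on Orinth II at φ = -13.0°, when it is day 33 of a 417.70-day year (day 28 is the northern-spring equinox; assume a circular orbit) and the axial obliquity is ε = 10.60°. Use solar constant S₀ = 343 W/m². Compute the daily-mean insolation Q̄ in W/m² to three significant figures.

Solar longitude: λ_s = 360° × (33 − 28)/417.70 = 4.309°.
sin δ = sin 10.60° × sin 4.309° = 0.01382, so δ = +0.792°.
cos H₀ = −tan(-13.0°) tan(+0.792°) = 0.0032, H₀ = 1.5676 rad.
Bracket: H₀ sin φ sin δ + cos φ cos δ sin H₀ = 1.5676×-0.22495×0.01382 + 0.97437×0.99990×0.99999 = -0.004873 + 0.974263 = 0.969390.
Q̄ = (S₀/π) × [bracket] = (343/π) × 0.969390 = 105.8 W/m².

Q̄ ≈ 106 W/m²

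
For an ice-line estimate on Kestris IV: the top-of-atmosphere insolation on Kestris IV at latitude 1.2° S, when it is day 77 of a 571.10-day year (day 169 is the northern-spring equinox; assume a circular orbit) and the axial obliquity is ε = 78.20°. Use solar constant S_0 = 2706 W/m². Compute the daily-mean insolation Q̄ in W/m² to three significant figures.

Q̄ ≈ 504 W/m²

Solar longitude: L_s = 360° × (77 − 169)/571.10 = -57.993°, i.e. -57.993° + 360° = 302.007°.
sin δ = sin 78.20° × sin 302.007° = -0.83007, so δ = -56.106°.
cos h₀ = −tan(-1.2°) tan(-56.106°) = -0.0312, h₀ = 1.6020 rad.
Bracket: h₀ sin ϕ sin δ + cos ϕ cos δ sin h₀ = 1.6020×-0.02094×-0.83007 + 0.99978×0.55766×0.99951 = 0.027845 + 0.557264 = 0.585109.
Q̄ = (S_0/π) × [bracket] = (2706/π) × 0.585109 = 504.0 W/m².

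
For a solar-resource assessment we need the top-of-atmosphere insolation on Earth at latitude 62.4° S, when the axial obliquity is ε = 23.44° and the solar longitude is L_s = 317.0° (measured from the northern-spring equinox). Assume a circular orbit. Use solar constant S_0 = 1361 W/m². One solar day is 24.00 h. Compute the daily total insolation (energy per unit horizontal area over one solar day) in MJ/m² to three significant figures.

33.3 MJ/m²

Solar declination: sin δ = sin ε · sin L_s = sin 23.44° × sin 317.0° = -0.27129, so δ = -15.741°.
cos h₀ = −tan(-62.4°) tan(-15.741°) = -0.5392, h₀ = 2.1402 rad.
Bracket: h₀ sin ϕ sin δ + cos ϕ cos δ sin h₀ = 2.1402×-0.88620×-0.27129 + 0.46330×0.96250×0.84221 = 0.514541 + 0.375564 = 0.890105.
Q̄ = (S_0/π) × [bracket] = (1361/π) × 0.890105 = 385.61 W/m².
Daily total = Q̄ × 24.00 h × 3600 s/h = 385.61 × 24.00 × 3600 / 10⁶ = 33.32 MJ/m².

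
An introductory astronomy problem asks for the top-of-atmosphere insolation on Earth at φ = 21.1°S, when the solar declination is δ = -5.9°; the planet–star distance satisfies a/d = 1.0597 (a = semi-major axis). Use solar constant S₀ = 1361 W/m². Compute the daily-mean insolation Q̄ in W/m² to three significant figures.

Q̄ ≈ 480 W/m²

cos H₀ = −tan(-21.1°) tan(-5.900°) = -0.0399, H₀ = 1.6107 rad.
Bracket: H₀ sin φ sin δ + cos φ cos δ sin H₀ = 1.6107×-0.36000×-0.10279 + 0.93295×0.99470×0.99920 = 0.059603 + 0.927263 = 0.986866.
Inverse-square distance factor (a/d)² = 1.0597² = 1.122964.
Q̄ = (S₀/π) × 1.122964 × [bracket] = (1361/π) × 1.122964 × 0.986866 = 480.1 W/m².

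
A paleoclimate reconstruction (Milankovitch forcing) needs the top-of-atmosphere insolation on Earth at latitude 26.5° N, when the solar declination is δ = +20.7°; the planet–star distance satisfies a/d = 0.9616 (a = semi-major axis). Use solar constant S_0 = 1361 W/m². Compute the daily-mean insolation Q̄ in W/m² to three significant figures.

cos h₀ = −tan(+26.5°) tan(+20.700°) = -0.1884, h₀ = 1.7603 rad.
Bracket: h₀ sin ϕ sin δ + cos ϕ cos δ sin h₀ = 1.7603×0.44620×0.35347 + 0.89493×0.93544×0.98209 = 0.277632 + 0.822160 = 1.099792.
Inverse-square distance factor (a/d)² = 0.9616² = 0.924675.
Q̄ = (S_0/π) × 0.924675 × [bracket] = (1361/π) × 0.924675 × 1.099792 = 440.6 W/m².

Q̄ ≈ 441 W/m²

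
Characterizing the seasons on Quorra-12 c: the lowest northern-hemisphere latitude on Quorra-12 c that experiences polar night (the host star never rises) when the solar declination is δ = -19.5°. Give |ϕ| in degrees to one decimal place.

Polar night requires cos h₀ = −tan ϕ tan δ ≥ 1, i.e. tan ϕ tan δ ≤ −1.
The boundary is |tan ϕ| · |tan δ| = 1, so |ϕ| = 90° − |δ| = 90° − 19.5° = 70.5° in the northern hemisphere.

|ϕ| = 70.5°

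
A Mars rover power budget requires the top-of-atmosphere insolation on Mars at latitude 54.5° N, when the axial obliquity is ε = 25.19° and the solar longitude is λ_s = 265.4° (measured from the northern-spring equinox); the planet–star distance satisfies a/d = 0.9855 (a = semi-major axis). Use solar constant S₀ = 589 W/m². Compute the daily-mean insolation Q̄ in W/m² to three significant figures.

Solar declination: sin δ = sin ε · sin λ_s = sin 25.19° × sin 265.4° = -0.42425, so δ = -25.103°.
cos H₀ = −tan(+54.5°) tan(-25.103°) = 0.6568, H₀ = 0.8542 rad.
Bracket: H₀ sin φ sin δ + cos φ cos δ sin H₀ = 0.8542×0.81412×-0.42425 + 0.58070×0.90554×0.75405 = -0.295032 + 0.396515 = 0.101483.
Inverse-square distance factor (a/d)² = 0.9855² = 0.971210.
Q̄ = (S₀/π) × 0.971210 × [bracket] = (589/π) × 0.971210 × 0.101483 = 18.48 W/m².

Q̄ ≈ 18.5 W/m²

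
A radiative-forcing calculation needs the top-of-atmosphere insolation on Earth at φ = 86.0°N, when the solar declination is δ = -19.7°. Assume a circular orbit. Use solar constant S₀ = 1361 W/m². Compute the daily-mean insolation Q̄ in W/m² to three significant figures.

cos H₀ = −tan(+86.0°) tan(-19.700°) = 5.1204 ≥ 1 ⇒ polar night, H₀ = 0 and Q̄ = 0.

Q̄ ≈ 0.00 W/m²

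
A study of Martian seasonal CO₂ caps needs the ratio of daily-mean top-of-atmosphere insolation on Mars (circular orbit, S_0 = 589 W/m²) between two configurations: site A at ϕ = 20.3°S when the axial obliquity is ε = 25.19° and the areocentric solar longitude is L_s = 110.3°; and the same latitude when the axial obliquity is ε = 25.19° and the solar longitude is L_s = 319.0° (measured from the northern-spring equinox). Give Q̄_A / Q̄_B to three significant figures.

Q̄_A / Q̄_B ≈ 0.618

— Configuration A (ϕ=-20.3°):
sin δ = sin 25.19° × sin 110.3° = 0.39919, so δ = +23.527°.
cos h₀ = −tan(-20.3°) tan(+23.527°) = 0.1611, h₀ = 1.4090 rad.
Bracket: h₀ sin ϕ sin δ + cos ϕ cos δ sin h₀ = 1.4090×-0.34694×0.39919 + 0.93789×0.91687×0.98695 = -0.195139 + 0.848701 = 0.653562.
Q̄ = (S_0/π) × [bracket] = (589/π) × 0.653562 = 122.53 W/m².
— Configuration B (ϕ=-20.3°):
Solar declination: sin δ = sin ε · sin L_s = sin 25.19° × sin 319.0° = -0.27923, so δ = -16.214°.
cos h₀ = −tan(-20.3°) tan(-16.214°) = -0.1076, h₀ = 1.6786 rad.
Bracket: h₀ sin ϕ sin δ + cos ϕ cos δ sin h₀ = 1.6786×-0.34694×-0.27923 + 0.93789×0.96022×0.99420 = 0.162616 + 0.895357 = 1.057973.
Q̄ = (S_0/π) × [bracket] = (589/π) × 1.057973 = 198.35 W/m².
Ratio Q̄_A / Q̄_B = 122.53 / 198.35 = 0.6177.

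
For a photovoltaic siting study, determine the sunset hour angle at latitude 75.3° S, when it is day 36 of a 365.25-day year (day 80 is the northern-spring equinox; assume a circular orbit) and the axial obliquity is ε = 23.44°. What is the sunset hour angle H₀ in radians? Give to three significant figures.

Solar longitude: λ_s = 360° × (36 − 80)/365.25 = -43.368°, i.e. -43.368° + 360° = 316.632°.
sin δ = sin 23.44° × sin 316.632° = -0.27315, so δ = -15.852°.
Sunrise equation: cos H₀ = −tan φ · tan δ = -1.0824 ≤ −1, so the Sun never sets (polar day) and H₀ = π.

H₀ = 3.14 rad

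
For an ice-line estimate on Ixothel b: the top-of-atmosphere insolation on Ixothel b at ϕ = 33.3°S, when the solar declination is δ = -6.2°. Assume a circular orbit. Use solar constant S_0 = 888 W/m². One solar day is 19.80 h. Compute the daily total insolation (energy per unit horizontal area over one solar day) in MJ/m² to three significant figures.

cos h₀ = −tan(-33.3°) tan(-6.200°) = -0.0714, h₀ = 1.6422 rad.
Bracket: h₀ sin ϕ sin δ + cos ϕ cos δ sin h₀ = 1.6422×-0.54902×-0.10800 + 0.83581×0.99415×0.99745 = 0.097373 + 0.828802 = 0.926175.
Q̄ = (S_0/π) × [bracket] = (888/π) × 0.926175 = 261.79 W/m².
Daily total = Q̄ × 19.80 h × 3600 s/h = 261.79 × 19.80 × 3600 / 10⁶ = 18.66 MJ/m².

18.7 MJ/m²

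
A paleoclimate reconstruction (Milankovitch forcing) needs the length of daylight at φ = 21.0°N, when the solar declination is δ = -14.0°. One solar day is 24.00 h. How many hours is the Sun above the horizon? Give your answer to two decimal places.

cos H₀ = −tan φ · tan δ = −tan(+21.0°) × tan(-14.000°) = 0.0957, so H₀ = 1.4749 rad = 84.51°.
Daylight = 2H₀/(2π) × 24.00 h = (1.4749/π) × 24.00 = 11.27 h.

11.27 h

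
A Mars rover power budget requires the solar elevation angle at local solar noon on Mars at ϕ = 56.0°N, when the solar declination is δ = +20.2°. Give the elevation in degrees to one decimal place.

54.2°

At local noon the hour angle is zero, so the zenith angle equals |ϕ − δ| = |+56.0° − (+20.200°)| = 35.800°.
Elevation = 90° − 35.800° = 54.2°.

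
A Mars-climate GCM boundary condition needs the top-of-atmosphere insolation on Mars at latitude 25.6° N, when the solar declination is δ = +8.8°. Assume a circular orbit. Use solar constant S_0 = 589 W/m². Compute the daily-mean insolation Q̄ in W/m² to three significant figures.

Q̄ ≈ 187 W/m²

cos h₀ = −tan(+25.6°) tan(+8.800°) = -0.0742, h₀ = 1.6450 rad.
Bracket: h₀ sin ϕ sin δ + cos ϕ cos δ sin h₀ = 1.6450×0.43209×0.15299 + 0.90183×0.98823×0.99725 = 0.108743 + 0.888765 = 0.997508.
Q̄ = (S_0/π) × [bracket] = (589/π) × 0.997508 = 187.0 W/m².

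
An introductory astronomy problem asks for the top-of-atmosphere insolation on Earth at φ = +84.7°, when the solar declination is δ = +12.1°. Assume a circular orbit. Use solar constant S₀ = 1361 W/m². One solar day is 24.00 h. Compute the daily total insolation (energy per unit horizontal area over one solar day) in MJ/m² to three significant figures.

24.5 MJ/m²

cos H₀ = −tan(+84.7°) tan(+12.100°) = -2.3110 ≤ −1 ⇒ polar day, H₀ = π.
Bracket: H₀ sin φ sin δ + cos φ cos δ sin H₀ = 3.1416×0.99572×0.20962 + 0.09237×0.97778×0.00000 = 0.655724 + 0.000000 = 0.655724.
Q̄ = (S₀/π) × [bracket] = (1361/π) × 0.655724 = 284.07 W/m².
Daily total = Q̄ × 24.00 h × 3600 s/h = 284.07 × 24.00 × 3600 / 10⁶ = 24.54 MJ/m².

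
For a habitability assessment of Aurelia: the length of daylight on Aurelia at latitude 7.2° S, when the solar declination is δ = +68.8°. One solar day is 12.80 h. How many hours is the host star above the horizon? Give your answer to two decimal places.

cos h₀ = −tan ϕ · tan δ = −tan(-7.2°) × tan(+68.800°) = 0.3257, so h₀ = 1.2390 rad = 70.99°.
Daylight = 2h₀/(2π) × 12.80 h = (1.2390/π) × 12.80 = 5.05 h.

5.05 h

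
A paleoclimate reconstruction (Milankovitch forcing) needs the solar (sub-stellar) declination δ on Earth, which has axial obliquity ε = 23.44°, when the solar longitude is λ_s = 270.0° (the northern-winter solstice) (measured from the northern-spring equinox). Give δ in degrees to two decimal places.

δ = -23.44°

sin δ = sin ε · sin λ_s = sin 23.44° × sin 270.0° = -0.397789.
δ = arcsin(-0.397789) = -23.44°.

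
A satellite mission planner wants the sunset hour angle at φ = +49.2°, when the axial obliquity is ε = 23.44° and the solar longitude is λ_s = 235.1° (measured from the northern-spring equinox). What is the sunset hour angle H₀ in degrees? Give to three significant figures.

H₀ = 66.4°

Solar declination: sin δ = sin ε · sin λ_s = sin 23.44° × sin 235.1° = -0.32625, so δ = -19.041°.
cos H₀ = −tan φ · tan δ = −tan(+49.2°) × tan(-19.041°) = 0.3998, so H₀ = 1.1595 rad = 66.43°.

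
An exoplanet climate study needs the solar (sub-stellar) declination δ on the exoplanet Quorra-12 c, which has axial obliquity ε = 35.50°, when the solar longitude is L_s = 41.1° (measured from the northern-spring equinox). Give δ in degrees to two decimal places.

δ = +22.44°

sin δ = sin ε · sin L_s = sin 35.50° × sin 41.1° = 0.381740.
δ = arcsin(0.381740) = +22.44°.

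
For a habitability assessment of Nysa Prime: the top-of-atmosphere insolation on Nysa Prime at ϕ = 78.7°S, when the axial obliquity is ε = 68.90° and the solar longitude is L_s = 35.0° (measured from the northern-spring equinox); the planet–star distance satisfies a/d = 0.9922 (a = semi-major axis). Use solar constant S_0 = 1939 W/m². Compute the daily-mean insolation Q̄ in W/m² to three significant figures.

Q̄ ≈ 0.00 W/m²

Solar declination: sin δ = sin ε · sin L_s = sin 68.90° × sin 35.0° = 0.53512, so δ = +32.352°.
cos h₀ = −tan(-78.7°) tan(+32.352°) = 3.1701 ≥ 1 ⇒ polar night, h₀ = 0 and Q̄ = 0.
Inverse-square distance factor (a/d)² = 0.9922² = 0.984461.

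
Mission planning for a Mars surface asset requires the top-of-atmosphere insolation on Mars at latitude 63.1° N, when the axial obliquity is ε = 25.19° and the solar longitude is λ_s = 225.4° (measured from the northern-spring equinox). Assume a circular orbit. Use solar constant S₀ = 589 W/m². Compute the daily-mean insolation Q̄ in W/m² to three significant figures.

Q̄ ≈ 17.7 W/m²

Solar declination: sin δ = sin ε · sin λ_s = sin 25.19° × sin 225.4° = -0.30305, so δ = -17.641°.
cos H₀ = −tan(+63.1°) tan(-17.641°) = 0.6268, H₀ = 0.8933 rad.
Bracket: H₀ sin φ sin δ + cos φ cos δ sin H₀ = 0.8933×0.89180×-0.30305 + 0.45243×0.95297×0.77916 = -0.241423 + 0.335937 = 0.094514.
Q̄ = (S₀/π) × [bracket] = (589/π) × 0.094514 = 17.72 W/m².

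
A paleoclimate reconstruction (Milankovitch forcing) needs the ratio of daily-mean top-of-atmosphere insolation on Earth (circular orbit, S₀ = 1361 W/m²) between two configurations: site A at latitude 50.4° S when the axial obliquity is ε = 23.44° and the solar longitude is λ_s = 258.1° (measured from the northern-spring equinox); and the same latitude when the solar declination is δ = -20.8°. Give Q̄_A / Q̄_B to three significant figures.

Q̄_A / Q̄_B ≈ 1.04

— Configuration A (φ=-50.4°):
Solar declination: sin δ = sin ε · sin λ_s = sin 23.44° × sin 258.1° = -0.38924, so δ = -22.907°.
cos H₀ = −tan(-50.4°) tan(-22.907°) = -0.5108, H₀ = 2.1069 rad.
Bracket: H₀ sin φ sin δ + cos φ cos δ sin H₀ = 2.1069×-0.77051×-0.38924 + 0.63742×0.92114×0.85970 = 0.631887 + 0.504775 = 1.136662.
Q̄ = (S₀/π) × [bracket] = (1361/π) × 1.136662 = 492.42 W/m².
— Configuration B (φ=-50.4°):
cos H₀ = −tan(-50.4°) tan(-20.800°) = -0.4592, H₀ = 2.0479 rad.
Bracket: H₀ sin φ sin δ + cos φ cos δ sin H₀ = 2.0479×-0.77051×-0.35511 + 0.63742×0.93483×0.88834 = 0.560338 + 0.529343 = 1.089681.
Q̄ = (S₀/π) × [bracket] = (1361/π) × 1.089681 = 472.07 W/m².
Ratio Q̄_A / Q̄_B = 492.42 / 472.07 = 1.043.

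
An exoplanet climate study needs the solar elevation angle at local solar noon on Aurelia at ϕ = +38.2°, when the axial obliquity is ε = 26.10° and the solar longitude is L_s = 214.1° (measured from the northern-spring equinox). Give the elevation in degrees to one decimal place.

Solar declination: sin δ = sin ε · sin L_s = sin 26.10° × sin 214.1° = -0.24665, so δ = -14.279°.
At local noon the hour angle is zero, so the zenith angle equals |ϕ − δ| = |+38.2° − (-14.279°)| = 52.479°.
Elevation = 90° − 52.479° = 37.5°.

37.5°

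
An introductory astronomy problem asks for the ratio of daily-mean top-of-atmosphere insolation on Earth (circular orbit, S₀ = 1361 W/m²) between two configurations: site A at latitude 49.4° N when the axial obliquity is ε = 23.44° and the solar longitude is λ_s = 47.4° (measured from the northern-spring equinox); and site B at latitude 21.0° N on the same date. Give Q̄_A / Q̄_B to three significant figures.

— Configuration A (φ=+49.4°):
Solar declination: sin δ = sin ε · sin λ_s = sin 23.44° × sin 47.4° = 0.29281, so δ = +17.026°.
cos H₀ = −tan(+49.4°) tan(+17.026°) = -0.3573, H₀ = 1.9362 rad.
Bracket: H₀ sin φ sin δ + cos φ cos δ sin H₀ = 1.9362×0.75927×0.29281 + 0.65077×0.95617×0.93399 = 0.430460 + 0.581172 = 1.011632.
Q̄ = (S₀/π) × [bracket] = (1361/π) × 1.011632 = 438.26 W/m².
— Configuration B (φ=+21.0°):
cos H₀ = −tan(+21.0°) tan(+17.026°) = -0.1176, H₀ = 1.6886 rad.
Bracket: H₀ sin φ sin δ + cos φ cos δ sin H₀ = 1.6886×0.35837×0.29281 + 0.93358×0.95617×0.99307 = 0.177192 + 0.886475 = 1.063667.
Q̄ = (S₀/π) × [bracket] = (1361/π) × 1.063667 = 460.80 W/m².
Ratio Q̄_A / Q̄_B = 438.26 / 460.80 = 0.9511.

Q̄_A / Q̄_B ≈ 0.951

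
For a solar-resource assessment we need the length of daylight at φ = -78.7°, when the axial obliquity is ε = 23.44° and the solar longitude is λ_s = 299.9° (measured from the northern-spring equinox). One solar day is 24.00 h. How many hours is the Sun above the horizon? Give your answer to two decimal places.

24.00 h

Solar declination: sin δ = sin ε · sin λ_s = sin 23.44° × sin 299.9° = -0.34484, so δ = -20.172°.
Sunrise equation: cos H₀ = −tan φ · tan δ = -1.8385 ≤ −1, so the Sun never sets (polar day) and H₀ = π.
Daylight = 2H₀/(2π) × 24.00 h = (3.1416/π) × 24.00 = 24.00 h.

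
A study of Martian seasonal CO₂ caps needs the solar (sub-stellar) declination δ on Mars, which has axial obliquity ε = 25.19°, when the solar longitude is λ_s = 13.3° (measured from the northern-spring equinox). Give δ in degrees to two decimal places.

sin δ = sin ε · sin λ_s = sin 25.19° × sin 13.3° = 0.097914.
δ = arcsin(0.097914) = +5.62°.

δ = +5.62°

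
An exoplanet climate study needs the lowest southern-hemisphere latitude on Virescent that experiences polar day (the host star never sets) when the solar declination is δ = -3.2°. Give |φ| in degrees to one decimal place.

|φ| = 86.8°

Polar day requires cos H₀ = −tan φ tan δ ≤ −1, i.e. tan φ tan δ ≥ 1.
The boundary is |tan φ| · |tan δ| = 1, so |φ| = 90° − |δ| = 90° − 3.2° = 86.8° in the southern hemisphere.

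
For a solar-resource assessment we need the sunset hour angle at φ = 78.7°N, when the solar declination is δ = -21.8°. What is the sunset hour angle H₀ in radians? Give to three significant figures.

H₀ = 0.00 rad

cos H₀ = −tan φ · tan δ = 2.0017 ≥ 1, so the Sun never rises (polar night) and H₀ = 0.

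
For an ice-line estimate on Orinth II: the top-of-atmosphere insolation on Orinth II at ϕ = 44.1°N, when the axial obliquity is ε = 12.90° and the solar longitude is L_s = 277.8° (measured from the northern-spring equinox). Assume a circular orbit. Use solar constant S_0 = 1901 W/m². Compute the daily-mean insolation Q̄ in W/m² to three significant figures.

Solar declination: sin δ = sin ε · sin L_s = sin 12.90° × sin 277.8° = -0.22118, so δ = -12.779°.
cos h₀ = −tan(+44.1°) tan(-12.779°) = 0.2198, h₀ = 1.3492 rad.
Bracket: h₀ sin ϕ sin δ + cos ϕ cos δ sin h₀ = 1.3492×0.69591×-0.22118 + 0.71813×0.97523×0.97555 = -0.207671 + 0.683219 = 0.475548.
Q̄ = (S_0/π) × [bracket] = (1901/π) × 0.475548 = 287.8 W/m².

Q̄ ≈ 288 W/m²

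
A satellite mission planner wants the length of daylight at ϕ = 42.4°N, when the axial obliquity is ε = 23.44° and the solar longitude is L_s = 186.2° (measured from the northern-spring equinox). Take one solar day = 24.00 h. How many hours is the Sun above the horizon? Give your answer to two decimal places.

Solar declination: sin δ = sin ε · sin L_s = sin 23.44° × sin 186.2° = -0.04296, so δ = -2.462°.
cos h₀ = −tan ϕ · tan δ = −tan(+42.4°) × tan(-2.462°) = 0.0393, so h₀ = 1.5315 rad = 87.75°.
Daylight = 2h₀/(2π) × 24.00 h = (1.5315/π) × 24.00 = 11.70 h.

11.70 h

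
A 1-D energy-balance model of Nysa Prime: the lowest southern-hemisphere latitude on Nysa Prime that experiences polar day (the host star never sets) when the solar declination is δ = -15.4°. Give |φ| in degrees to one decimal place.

|φ| = 74.6°

Polar day requires cos H₀ = −tan φ tan δ ≤ −1, i.e. tan φ tan δ ≥ 1.
The boundary is |tan φ| · |tan δ| = 1, so |φ| = 90° − |δ| = 90° − 15.4° = 74.6° in the southern hemisphere.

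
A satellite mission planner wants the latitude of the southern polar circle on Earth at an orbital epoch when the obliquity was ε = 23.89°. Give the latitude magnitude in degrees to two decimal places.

66.11°

The polar circle is the lowest latitude that experiences at least one full rotation of continuous darkness at the northern-summer solstice; it lies at |φ| = 90° − ε = 90° − 23.89° = 66.11°.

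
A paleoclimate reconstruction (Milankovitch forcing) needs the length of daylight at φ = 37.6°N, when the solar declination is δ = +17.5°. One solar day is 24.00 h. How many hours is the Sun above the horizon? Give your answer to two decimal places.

cos H₀ = −tan φ · tan δ = −tan(+37.6°) × tan(+17.500°) = -0.2428, so H₀ = 1.8161 rad = 104.05°.
Daylight = 2H₀/(2π) × 24.00 h = (1.8161/π) × 24.00 = 13.87 h.

13.87 h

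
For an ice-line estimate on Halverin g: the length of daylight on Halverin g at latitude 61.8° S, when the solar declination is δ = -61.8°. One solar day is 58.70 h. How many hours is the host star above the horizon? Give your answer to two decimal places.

58.70 h

Sunrise equation: cos H₀ = −tan φ · tan δ = -3.4782 ≤ −1, so the host star never sets (polar day) and H₀ = π.
Daylight = 2H₀/(2π) × 58.70 h = (3.1416/π) × 58.70 = 58.70 h.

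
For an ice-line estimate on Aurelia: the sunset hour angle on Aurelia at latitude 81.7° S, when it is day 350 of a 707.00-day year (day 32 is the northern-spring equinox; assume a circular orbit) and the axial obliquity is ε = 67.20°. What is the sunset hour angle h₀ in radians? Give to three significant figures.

h₀ = 0.00 rad

Solar longitude: L_s = 360° × (350 − 32)/707.00 = 161.924°.
sin δ = sin 67.20° × sin 161.924° = 0.28604, so δ = +16.621°.
cos h₀ = −tan ϕ · tan δ = 2.0462 ≥ 1, so the host star never rises (polar night) and h₀ = 0.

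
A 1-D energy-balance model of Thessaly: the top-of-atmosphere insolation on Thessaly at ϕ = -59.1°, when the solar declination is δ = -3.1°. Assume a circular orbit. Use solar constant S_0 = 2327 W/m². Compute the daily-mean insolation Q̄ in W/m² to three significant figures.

Q̄ ≈ 435 W/m²

cos h₀ = −tan(-59.1°) tan(-3.100°) = -0.0905, h₀ = 1.6614 rad.
Bracket: h₀ sin ϕ sin δ + cos ϕ cos δ sin h₀ = 1.6614×-0.85806×-0.05408 + 0.51354×0.99854×0.99590 = 0.077095 + 0.510688 = 0.587783.
Q̄ = (S_0/π) × [bracket] = (2327/π) × 0.587783 = 435.4 W/m².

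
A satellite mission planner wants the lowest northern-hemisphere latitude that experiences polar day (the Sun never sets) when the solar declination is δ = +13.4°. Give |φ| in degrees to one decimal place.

Polar day requires cos H₀ = −tan φ tan δ ≤ −1, i.e. tan φ tan δ ≥ 1.
The boundary is |tan φ| · |tan δ| = 1, so |φ| = 90° − |δ| = 90° − 13.4° = 76.6° in the northern hemisphere.

|φ| = 76.6°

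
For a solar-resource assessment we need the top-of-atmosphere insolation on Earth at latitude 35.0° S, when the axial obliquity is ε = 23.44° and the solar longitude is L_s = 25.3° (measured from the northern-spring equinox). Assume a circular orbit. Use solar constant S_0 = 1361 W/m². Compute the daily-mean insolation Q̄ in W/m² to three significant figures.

Solar declination: sin δ = sin ε · sin L_s = sin 23.44° × sin 25.3° = 0.17000, so δ = +9.788°.
cos h₀ = −tan(-35.0°) tan(+9.788°) = 0.1208, h₀ = 1.4497 rad.
Bracket: h₀ sin ϕ sin δ + cos ϕ cos δ sin h₀ = 1.4497×-0.57358×0.17000 + 0.81915×0.98544×0.99268 = -0.141358 + 0.801314 = 0.659956.
Q̄ = (S_0/π) × [bracket] = (1361/π) × 0.659956 = 285.9 W/m².

Q̄ ≈ 286 W/m²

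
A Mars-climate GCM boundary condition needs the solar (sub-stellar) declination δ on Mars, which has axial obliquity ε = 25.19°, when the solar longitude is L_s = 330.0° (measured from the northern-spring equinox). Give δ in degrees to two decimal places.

δ = -12.29°

sin δ = sin ε · sin L_s = sin 25.19° × sin 330.0° = -0.212811.
δ = arcsin(-0.212811) = -12.29°.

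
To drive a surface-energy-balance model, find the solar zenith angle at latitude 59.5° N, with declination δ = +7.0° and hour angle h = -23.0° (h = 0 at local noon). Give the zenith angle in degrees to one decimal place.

θ_z = 55.3°

cos θ_z = sin ϕ sin δ + cos ϕ cos δ cos h = 0.105006 + 0.463709 = 0.568715.
θ_z = arccos(0.568715) = 55.3°.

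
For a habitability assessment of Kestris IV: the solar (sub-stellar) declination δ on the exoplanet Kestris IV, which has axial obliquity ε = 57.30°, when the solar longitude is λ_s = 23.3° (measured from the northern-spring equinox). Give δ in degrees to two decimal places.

sin δ = sin ε · sin λ_s = sin 57.30° × sin 23.3° = 0.332856.
δ = arcsin(0.332856) = +19.44°.

δ = +19.44°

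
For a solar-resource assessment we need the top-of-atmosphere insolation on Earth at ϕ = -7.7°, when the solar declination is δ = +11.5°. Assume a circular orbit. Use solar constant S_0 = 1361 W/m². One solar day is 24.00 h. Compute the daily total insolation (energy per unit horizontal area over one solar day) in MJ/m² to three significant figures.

34.8 MJ/m²

cos h₀ = −tan(-7.7°) tan(+11.500°) = 0.0275, h₀ = 1.5433 rad.
Bracket: h₀ sin ϕ sin δ + cos ϕ cos δ sin h₀ = 1.5433×-0.13399×0.19937 + 0.99098×0.97992×0.99962 = -0.041227 + 0.970712 = 0.929485.
Q̄ = (S_0/π) × [bracket] = (1361/π) × 0.929485 = 402.67 W/m².
Daily total = Q̄ × 24.00 h × 3600 s/h = 402.67 × 24.00 × 3600 / 10⁶ = 34.79 MJ/m².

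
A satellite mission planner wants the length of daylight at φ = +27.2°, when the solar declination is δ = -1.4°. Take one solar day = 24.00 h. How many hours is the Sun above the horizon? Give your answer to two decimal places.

cos H₀ = −tan φ · tan δ = −tan(+27.2°) × tan(-1.400°) = 0.0126, so H₀ = 1.5582 rad = 89.28°.
Daylight = 2H₀/(2π) × 24.00 h = (1.5582/π) × 24.00 = 11.90 h.

11.90 h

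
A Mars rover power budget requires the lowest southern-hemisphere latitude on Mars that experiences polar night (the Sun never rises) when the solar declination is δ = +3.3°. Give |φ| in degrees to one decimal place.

|φ| = 86.7°

Polar night requires cos H₀ = −tan φ tan δ ≥ 1, i.e. tan φ tan δ ≤ −1.
The boundary is |tan φ| · |tan δ| = 1, so |φ| = 90° − |δ| = 90° − 3.3° = 86.7° in the southern hemisphere.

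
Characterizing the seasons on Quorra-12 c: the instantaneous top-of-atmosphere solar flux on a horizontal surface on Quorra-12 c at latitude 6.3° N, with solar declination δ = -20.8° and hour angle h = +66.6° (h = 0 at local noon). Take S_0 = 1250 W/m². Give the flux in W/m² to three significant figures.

cos θ_z = sin ϕ sin δ + cos ϕ cos δ cos h = -0.038967 + 0.369022 = 0.330055.
Flux = S_0 · cos θ_z = 1250 × 0.330055 = 412.6 W/m².

413 W/m²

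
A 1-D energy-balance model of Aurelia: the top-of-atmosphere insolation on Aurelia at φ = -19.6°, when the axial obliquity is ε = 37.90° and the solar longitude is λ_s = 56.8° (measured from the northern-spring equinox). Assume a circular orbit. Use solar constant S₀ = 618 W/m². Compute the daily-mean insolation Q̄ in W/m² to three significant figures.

Q̄ ≈ 109 W/m²

Solar declination: sin δ = sin ε · sin λ_s = sin 37.90° × sin 56.8° = 0.51401, so δ = +30.931°.
cos H₀ = −tan(-19.6°) tan(+30.931°) = 0.2134, H₀ = 1.3558 rad.
Bracket: H₀ sin φ sin δ + cos φ cos δ sin H₀ = 1.3558×-0.33545×0.51401 + 0.94206×0.85778×0.97697 = -0.233773 + 0.789470 = 0.555697.
Q̄ = (S₀/π) × [bracket] = (618/π) × 0.555697 = 109.3 W/m².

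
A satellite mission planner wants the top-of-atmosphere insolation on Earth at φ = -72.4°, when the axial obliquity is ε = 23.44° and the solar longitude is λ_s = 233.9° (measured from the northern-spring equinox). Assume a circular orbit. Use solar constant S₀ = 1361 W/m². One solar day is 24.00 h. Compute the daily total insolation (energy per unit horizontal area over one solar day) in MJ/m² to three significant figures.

Solar declination: sin δ = sin ε · sin λ_s = sin 23.44° × sin 233.9° = -0.32141, so δ = -18.748°.
cos H₀ = −tan(-72.4°) tan(-18.748°) = -1.0700 ≤ −1 ⇒ polar day, H₀ = π.
Bracket: H₀ sin φ sin δ + cos φ cos δ sin H₀ = 3.1416×-0.95319×-0.32141 + 0.30237×0.94694×0.00000 = 0.962476 + 0.000000 = 0.962476.
Q̄ = (S₀/π) × [bracket] = (1361/π) × 0.962476 = 416.96 W/m².
Daily total = Q̄ × 24.00 h × 3600 s/h = 416.96 × 24.00 × 3600 / 10⁶ = 36.03 MJ/m².

36.0 MJ/m²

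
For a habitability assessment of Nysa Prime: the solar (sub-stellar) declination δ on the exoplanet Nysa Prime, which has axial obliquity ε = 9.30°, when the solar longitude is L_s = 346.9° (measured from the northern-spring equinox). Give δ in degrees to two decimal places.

δ = -2.10°

sin δ = sin ε · sin L_s = sin 9.30° × sin 346.9° = -0.036628.
δ = arcsin(-0.036628) = -2.10°.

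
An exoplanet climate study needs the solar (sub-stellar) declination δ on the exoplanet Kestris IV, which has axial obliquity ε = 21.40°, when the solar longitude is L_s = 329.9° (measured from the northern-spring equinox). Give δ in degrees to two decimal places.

sin δ = sin ε · sin L_s = sin 21.40° × sin 329.9° = -0.182990.
δ = arcsin(-0.182990) = -10.54°.

δ = -10.54°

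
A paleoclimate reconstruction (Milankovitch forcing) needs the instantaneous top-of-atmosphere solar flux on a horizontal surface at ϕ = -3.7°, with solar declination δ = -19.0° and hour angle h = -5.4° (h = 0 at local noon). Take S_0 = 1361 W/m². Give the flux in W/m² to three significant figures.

cos θ_z = sin ϕ sin δ + cos ϕ cos δ cos h = 0.021010 + 0.939360 = 0.960370.
Flux = S_0 · cos θ_z = 1361 × 0.960370 = 1307 W/m².

1.31e+03 W/m²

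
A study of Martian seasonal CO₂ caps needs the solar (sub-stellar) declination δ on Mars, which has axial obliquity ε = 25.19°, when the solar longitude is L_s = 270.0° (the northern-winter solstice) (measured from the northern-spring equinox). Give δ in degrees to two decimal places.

δ = -25.19°

sin δ = sin ε · sin L_s = sin 25.19° × sin 270.0° = -0.425621.
δ = arcsin(-0.425621) = -25.19°.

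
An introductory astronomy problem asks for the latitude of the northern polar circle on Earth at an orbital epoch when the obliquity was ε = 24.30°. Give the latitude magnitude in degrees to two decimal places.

The polar circle is the lowest latitude that experiences at least one full rotation of continuous daylight at the northern-summer solstice; it lies at |φ| = 90° − ε = 90° − 24.30° = 65.70°.

65.70°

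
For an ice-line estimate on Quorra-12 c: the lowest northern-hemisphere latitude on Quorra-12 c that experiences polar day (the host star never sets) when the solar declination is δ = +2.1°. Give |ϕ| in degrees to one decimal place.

|ϕ| = 87.9°

Polar day requires cos h₀ = −tan ϕ tan δ ≤ −1, i.e. tan ϕ tan δ ≥ 1.
The boundary is |tan ϕ| · |tan δ| = 1, so |ϕ| = 90° − |δ| = 90° − 2.1° = 87.9° in the northern hemisphere.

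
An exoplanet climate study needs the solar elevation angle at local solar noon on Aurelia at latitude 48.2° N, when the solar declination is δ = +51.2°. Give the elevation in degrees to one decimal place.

At local noon the hour angle is zero, so the zenith angle equals |φ − δ| = |+48.2° − (+51.200°)| = 3.000°.
Elevation = 90° − 3.000° = 87.0°.

87.0°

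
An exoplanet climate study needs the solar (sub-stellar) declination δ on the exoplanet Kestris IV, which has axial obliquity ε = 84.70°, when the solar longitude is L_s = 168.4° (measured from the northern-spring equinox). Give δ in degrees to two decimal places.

sin δ = sin ε · sin L_s = sin 84.70° × sin 168.4° = 0.200218.
δ = arcsin(0.200218) = +11.55°.

δ = +11.55°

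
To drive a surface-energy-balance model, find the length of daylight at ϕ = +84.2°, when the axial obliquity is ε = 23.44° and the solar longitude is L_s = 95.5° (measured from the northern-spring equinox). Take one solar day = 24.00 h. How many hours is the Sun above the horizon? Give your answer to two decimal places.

24.00 h

Solar declination: sin δ = sin ε · sin L_s = sin 23.44° × sin 95.5° = 0.39596, so δ = +23.326°.
Sunrise equation: cos h₀ = −tan ϕ · tan δ = -4.2451 ≤ −1, so the Sun never sets (polar day) and h₀ = π.
Daylight = 2h₀/(2π) × 24.00 h = (3.1416/π) × 24.00 = 24.00 h.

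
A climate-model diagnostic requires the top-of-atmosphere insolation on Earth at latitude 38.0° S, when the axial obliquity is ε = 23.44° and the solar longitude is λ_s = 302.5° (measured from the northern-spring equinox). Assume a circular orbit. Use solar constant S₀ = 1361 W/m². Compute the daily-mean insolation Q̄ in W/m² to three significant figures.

Solar declination: sin δ = sin ε · sin λ_s = sin 23.44° × sin 302.5° = -0.33549, so δ = -19.602°.
cos H₀ = −tan(-38.0°) tan(-19.602°) = -0.2782, H₀ = 1.8528 rad.
Bracket: H₀ sin φ sin δ + cos φ cos δ sin H₀ = 1.8528×-0.61566×-0.33549 + 0.78801×0.94204×0.96051 = 0.382692 + 0.713022 = 1.095714.
Q̄ = (S₀/π) × [bracket] = (1361/π) × 1.095714 = 474.7 W/m².

Q̄ ≈ 475 W/m²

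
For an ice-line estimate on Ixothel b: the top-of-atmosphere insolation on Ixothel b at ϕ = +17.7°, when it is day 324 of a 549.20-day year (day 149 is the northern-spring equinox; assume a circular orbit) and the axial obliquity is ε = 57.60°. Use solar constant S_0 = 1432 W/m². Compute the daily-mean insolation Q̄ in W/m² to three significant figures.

Solar longitude: L_s = 360° × (324 − 149)/549.20 = 114.712°.
sin δ = sin 57.60° × sin 114.712° = 0.76700, so δ = +50.086°.
cos h₀ = −tan(+17.7°) tan(+50.086°) = -0.3815, h₀ = 1.9622 rad.
Bracket: h₀ sin ϕ sin δ + cos ϕ cos δ sin h₀ = 1.9622×0.30403×0.76700 + 0.95266×0.64164×0.92437 = 0.457567 + 0.565035 = 1.022602.
Q̄ = (S_0/π) × [bracket] = (1432/π) × 1.022602 = 466.1 W/m².

Q̄ ≈ 466 W/m²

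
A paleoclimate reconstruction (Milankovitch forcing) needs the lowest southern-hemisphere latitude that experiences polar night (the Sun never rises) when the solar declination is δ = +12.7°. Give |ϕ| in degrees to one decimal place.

|ϕ| = 77.3°

Polar night requires cos h₀ = −tan ϕ tan δ ≥ 1, i.e. tan ϕ tan δ ≤ −1.
The boundary is |tan ϕ| · |tan δ| = 1, so |ϕ| = 90° − |δ| = 90° − 12.7° = 77.3° in the southern hemisphere.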